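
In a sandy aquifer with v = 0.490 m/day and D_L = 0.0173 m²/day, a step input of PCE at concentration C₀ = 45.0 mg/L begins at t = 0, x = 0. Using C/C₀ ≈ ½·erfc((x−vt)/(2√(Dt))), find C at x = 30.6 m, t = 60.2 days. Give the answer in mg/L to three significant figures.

10.0 mg/L

For a continuous step input, C/C₀ ≈ ½·erfc((x−vt)/(2√(Dt))).
vt = 0.490 × 60.2 = 29.498 m and 2√(Dt) = 2√(0.0173 × 60.2) = 2.041 m.
Argument (x−vt)/(2√(Dt)) = (30.6 − 29.498)/2.041 = 0.5399; ½·erfc(0.5399) = 0.2226.
C = 45.0 × 0.2226 = 10.0 mg/L.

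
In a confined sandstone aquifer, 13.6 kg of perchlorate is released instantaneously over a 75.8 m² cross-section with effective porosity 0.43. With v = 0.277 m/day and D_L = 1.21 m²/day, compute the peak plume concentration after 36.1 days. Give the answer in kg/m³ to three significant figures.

0.0178 kg/m³

The peak of an instantaneous 1D plume sits at x = vt; there the Gaussian factor is 1 and C_max = M/(n_e·A·√(4πDt)), where n_e·A is the pore area the mass is dissolved in.
√(4πDt) = √(4π × 1.21 × 36.1) = 23.43 m, so C_max = 13.6/(0.43 × 75.8 × 23.43) = 0.0178 kg/m³.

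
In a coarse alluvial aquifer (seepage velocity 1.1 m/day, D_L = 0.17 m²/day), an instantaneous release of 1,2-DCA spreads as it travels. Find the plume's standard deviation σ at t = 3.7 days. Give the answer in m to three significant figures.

1.12 m

Dispersive spreading gives a Gaussian with σ² = 2Dt; advection only shifts the center.
σ = √(2 × 0.17 × 3.7) = 1.12 m.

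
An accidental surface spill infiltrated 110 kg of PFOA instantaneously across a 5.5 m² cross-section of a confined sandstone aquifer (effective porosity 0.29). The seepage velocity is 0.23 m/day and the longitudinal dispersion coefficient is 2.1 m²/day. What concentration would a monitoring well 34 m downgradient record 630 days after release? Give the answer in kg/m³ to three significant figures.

0.0524 kg/m³

For an instantaneous plane source, C(x,t) = M/(n_e·A·√(4πDt)) · exp(−(x−vt)²/(4Dt)), with n_e·A the pore (flow) area.
Plume center vt = 0.23 × 630 = 144.9 m, so the well at 34 m is 110.9 m upgradient of the peak.
√(4πDt) = 128.9 m, giving peak height M/(n_e·A·√(4πDt)) = 110/(0.29 × 5.5 × 128.9) = 0.5350 kg/m³.
(x−vt)²/(4Dt) = (-110.9)²/(4 × 2.1 × 630) = 2.324; exp(−2.324) = 0.09788.
C = 0.5350 × 0.09788 = 0.0524 kg/m³.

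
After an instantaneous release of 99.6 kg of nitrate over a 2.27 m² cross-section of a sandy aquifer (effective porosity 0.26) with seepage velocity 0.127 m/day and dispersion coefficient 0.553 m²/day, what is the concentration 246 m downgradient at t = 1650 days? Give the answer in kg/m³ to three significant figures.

For an instantaneous plane source, C(x,t) = M/(n_e·A·√(4πDt)) · exp(−(x−vt)²/(4Dt)), with n_e·A the pore (flow) area.
Plume center vt = 0.127 × 1650 = 209.55 m, so the well at 246 m is 36.45 m downgradient of the peak.
√(4πDt) = 107.1 m, giving peak height M/(n_e·A·√(4πDt)) = 99.6/(0.26 × 2.27 × 107.1) = 1.576 kg/m³.
(x−vt)²/(4Dt) = (36.45)²/(4 × 0.553 × 1650) = 0.3640; exp(−0.3640) = 0.6949.
C = 1.576 × 0.6949 = 1.10 kg/m³.

1.10 kg/m³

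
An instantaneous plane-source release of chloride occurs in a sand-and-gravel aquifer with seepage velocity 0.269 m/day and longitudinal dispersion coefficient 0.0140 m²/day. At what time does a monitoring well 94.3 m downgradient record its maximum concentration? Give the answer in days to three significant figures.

For the 1D instantaneous-source solution, setting ∂C/∂t = 0 at fixed x gives v²t² + 2Dt − x² = 0, so t = (√(D² + v²x²) − D)/v².
√(D² + v²x²) = √(0.0140² + 0.269² × 94.3²) = 25.37; v² = 0.072361.
t = (25.37 − 0.0140)/0.072361 = 350 days (vs. the pure-advection estimate x/v = 351 d).

350 days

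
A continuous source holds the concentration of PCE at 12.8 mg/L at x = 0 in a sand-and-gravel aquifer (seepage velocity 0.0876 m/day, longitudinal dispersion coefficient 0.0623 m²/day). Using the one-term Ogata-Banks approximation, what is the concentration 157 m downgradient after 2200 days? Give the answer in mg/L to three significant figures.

For a continuous step input, C/C₀ ≈ ½·erfc((x−vt)/(2√(Dt))).
vt = 0.0876 × 2200 = 192.72 m and 2√(Dt) = 2√(0.0623 × 2200) = 23.41 m.
Argument (x−vt)/(2√(Dt)) = (157 − 192.72)/23.41 = -1.526; ½·erfc(-1.526) = 0.9845.
C = 12.8 × 0.9845 = 12.6 mg/L.

12.6 mg/L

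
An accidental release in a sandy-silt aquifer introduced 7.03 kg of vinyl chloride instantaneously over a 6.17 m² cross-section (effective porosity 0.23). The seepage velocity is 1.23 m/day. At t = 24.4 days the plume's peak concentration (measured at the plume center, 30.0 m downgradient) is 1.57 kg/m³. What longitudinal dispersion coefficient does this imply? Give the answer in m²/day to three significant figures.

At the plume center C_max = M/(n_e·A·√(4πDt)), so D = M²/(4πt·(n_e·A·C_max)²).
n_e·A·C_max = 0.23 × 6.17 × 1.57 = 2.228 kg/m.
D = 7.03²/(4π × 24.4 × 2.228²) = 0.0325 m²/day.

0.0325 m²/day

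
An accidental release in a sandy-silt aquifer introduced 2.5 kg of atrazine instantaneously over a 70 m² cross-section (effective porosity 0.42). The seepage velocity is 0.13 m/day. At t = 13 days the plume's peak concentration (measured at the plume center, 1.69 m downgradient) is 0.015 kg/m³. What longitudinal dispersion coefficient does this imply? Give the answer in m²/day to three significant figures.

At the plume center C_max = M/(n_e·A·√(4πDt)), so D = M²/(4πt·(n_e·A·C_max)²).
n_e·A·C_max = 0.42 × 70 × 0.015 = 0.4410 kg/m.
D = 2.5²/(4π × 13 × 0.4410²) = 0.197 m²/day.

0.197 m²/day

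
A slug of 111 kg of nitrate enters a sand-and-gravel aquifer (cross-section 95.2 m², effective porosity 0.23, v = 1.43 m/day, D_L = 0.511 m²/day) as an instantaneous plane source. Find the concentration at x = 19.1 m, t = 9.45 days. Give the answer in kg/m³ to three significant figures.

For an instantaneous plane source, C(x,t) = M/(n_e·A·√(4πDt)) · exp(−(x−vt)²/(4Dt)), with n_e·A the pore (flow) area.
Plume center vt = 1.43 × 9.45 = 13.5135 m, so the well at 19.1 m is 5.5865 m downgradient of the peak.
√(4πDt) = 7.790 m, giving peak height M/(n_e·A·√(4πDt)) = 111/(0.23 × 95.2 × 7.790) = 0.6508 kg/m³.
(x−vt)²/(4Dt) = (5.5865)²/(4 × 0.511 × 9.45) = 1.616; exp(−1.616) = 0.1987.
C = 0.6508 × 0.1987 = 0.129 kg/m³.

0.129 kg/m³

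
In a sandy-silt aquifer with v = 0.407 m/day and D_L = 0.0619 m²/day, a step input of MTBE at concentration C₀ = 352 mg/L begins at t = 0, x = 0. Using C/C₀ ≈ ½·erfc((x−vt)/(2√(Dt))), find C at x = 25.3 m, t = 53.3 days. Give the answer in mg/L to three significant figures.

28.2 mg/L

For a continuous step input, C/C₀ ≈ ½·erfc((x−vt)/(2√(Dt))).
vt = 0.407 × 53.3 = 21.6931 m and 2√(Dt) = 2√(0.0619 × 53.3) = 3.633 m.
Argument (x−vt)/(2√(Dt)) = (25.3 − 21.6931)/3.633 = 0.9928; ½·erfc(0.9928) = 0.08015.
C = 352 × 0.08015 = 28.2 mg/L.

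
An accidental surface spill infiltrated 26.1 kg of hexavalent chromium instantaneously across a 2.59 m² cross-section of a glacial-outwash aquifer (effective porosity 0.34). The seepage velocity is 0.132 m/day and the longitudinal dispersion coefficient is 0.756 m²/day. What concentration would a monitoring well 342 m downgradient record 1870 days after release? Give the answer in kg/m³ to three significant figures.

For an instantaneous plane source, C(x,t) = M/(n_e·A·√(4πDt)) · exp(−(x−vt)²/(4Dt)), with n_e·A the pore (flow) area.
Plume center vt = 0.132 × 1870 = 246.84 m, so the well at 342 m is 95.16 m downgradient of the peak.
√(4πDt) = 133.3 m, giving peak height M/(n_e·A·√(4πDt)) = 26.1/(0.34 × 2.59 × 133.3) = 0.2223 kg/m³.
(x−vt)²/(4Dt) = (95.16)²/(4 × 0.756 × 1870) = 1.601; exp(−1.601) = 0.2017.
C = 0.2223 × 0.2017 = 0.0448 kg/m³.

0.0448 kg/m³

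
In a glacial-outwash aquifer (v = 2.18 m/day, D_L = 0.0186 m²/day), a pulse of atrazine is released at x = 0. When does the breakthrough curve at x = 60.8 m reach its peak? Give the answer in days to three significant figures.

27.9 days

For the 1D instantaneous-source solution, setting ∂C/∂t = 0 at fixed x gives v²t² + 2Dt − x² = 0, so t = (√(D² + v²x²) − D)/v².
√(D² + v²x²) = √(0.0186² + 2.18² × 60.8²) = 132.5; v² = 4.7524.
t = (132.5 − 0.0186)/4.7524 = 27.9 days (vs. the pure-advection estimate x/v = 27.9 d).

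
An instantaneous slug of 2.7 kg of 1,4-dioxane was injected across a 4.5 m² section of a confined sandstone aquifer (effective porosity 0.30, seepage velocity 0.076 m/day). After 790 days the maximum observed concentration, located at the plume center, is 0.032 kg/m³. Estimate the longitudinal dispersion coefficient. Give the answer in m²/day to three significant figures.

At the plume center C_max = M/(n_e·A·√(4πDt)), so D = M²/(4πt·(n_e·A·C_max)²).
n_e·A·C_max = 0.30 × 4.5 × 0.032 = 0.04320 kg/m.
D = 2.7²/(4π × 790 × 0.04320²) = 0.393 m²/day.

0.393 m²/day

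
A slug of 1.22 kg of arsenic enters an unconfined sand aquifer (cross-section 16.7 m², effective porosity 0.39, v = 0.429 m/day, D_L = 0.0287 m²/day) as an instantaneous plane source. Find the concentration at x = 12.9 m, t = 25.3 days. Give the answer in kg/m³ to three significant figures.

0.0147 kg/m³

For an instantaneous plane source, C(x,t) = M/(n_e·A·√(4πDt)) · exp(−(x−vt)²/(4Dt)), with n_e·A the pore (flow) area.
Plume center vt = 0.429 × 25.3 = 10.8537 m, so the well at 12.9 m is 2.0463 m downgradient of the peak.
√(4πDt) = 3.021 m, giving peak height M/(n_e·A·√(4πDt)) = 1.22/(0.39 × 16.7 × 3.021) = 0.06201 kg/m³.
(x−vt)²/(4Dt) = (2.0463)²/(4 × 0.0287 × 25.3) = 1.442; exp(−1.442) = 0.2365.
C = 0.06201 × 0.2365 = 0.0147 kg/m³.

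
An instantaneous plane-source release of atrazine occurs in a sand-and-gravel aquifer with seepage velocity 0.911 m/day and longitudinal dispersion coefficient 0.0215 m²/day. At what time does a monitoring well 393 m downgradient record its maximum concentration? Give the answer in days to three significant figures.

For the 1D instantaneous-source solution, setting ∂C/∂t = 0 at fixed x gives v²t² + 2Dt − x² = 0, so t = (√(D² + v²x²) − D)/v².
√(D² + v²x²) = √(0.0215² + 0.911² × 393²) = 358.0; v² = 0.829921.
t = (358.0 − 0.0215)/0.829921 = 431 days (vs. the pure-advection estimate x/v = 431 d).

431 days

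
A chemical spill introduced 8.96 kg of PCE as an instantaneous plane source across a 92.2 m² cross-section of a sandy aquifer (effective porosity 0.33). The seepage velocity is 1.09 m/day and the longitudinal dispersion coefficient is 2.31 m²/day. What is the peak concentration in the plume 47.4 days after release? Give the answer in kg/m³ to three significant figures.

The peak of an instantaneous 1D plume sits at x = vt; there the Gaussian factor is 1 and C_max = M/(n_e·A·√(4πDt)), where n_e·A is the pore area the mass is dissolved in.
√(4πDt) = √(4π × 2.31 × 47.4) = 37.09 m, so C_max = 8.96/(0.33 × 92.2 × 37.09) = 0.00794 kg/m³.

0.00794 kg/m³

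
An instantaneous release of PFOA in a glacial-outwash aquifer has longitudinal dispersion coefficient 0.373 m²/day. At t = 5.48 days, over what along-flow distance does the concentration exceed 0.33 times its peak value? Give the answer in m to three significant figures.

The plume is Gaussian with σ = √(2Dt) = √(2 × 0.373 × 5.48) = 2.022 m.
C/C_peak = exp(−Δx²/(2σ²)) = 0.33 ⇒ Δx = σ·√(−2 ln 0.33) = 2.022 × 1.489 = 3.011 m.
Width = 2Δx = 6.02 m.

6.02 m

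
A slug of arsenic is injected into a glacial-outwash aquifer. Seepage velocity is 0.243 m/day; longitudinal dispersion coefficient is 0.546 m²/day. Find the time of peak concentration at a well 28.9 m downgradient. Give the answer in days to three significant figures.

110 days

For the 1D instantaneous-source solution, setting ∂C/∂t = 0 at fixed x gives v²t² + 2Dt − x² = 0, so t = (√(D² + v²x²) − D)/v².
√(D² + v²x²) = √(0.546² + 0.243² × 28.9²) = 7.044; v² = 0.059049.
t = (7.044 − 0.546)/0.059049 = 110 days (vs. the pure-advection estimate x/v = 119 d).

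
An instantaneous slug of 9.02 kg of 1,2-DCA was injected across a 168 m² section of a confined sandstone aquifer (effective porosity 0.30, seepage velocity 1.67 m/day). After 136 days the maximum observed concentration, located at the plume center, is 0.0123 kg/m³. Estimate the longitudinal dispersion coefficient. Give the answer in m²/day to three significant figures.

0.124 m²/day

At the plume center C_max = M/(n_e·A·√(4πDt)), so D = M²/(4πt·(n_e·A·C_max)²).
n_e·A·C_max = 0.30 × 168 × 0.0123 = 0.6199 kg/m.
D = 9.02²/(4π × 136 × 0.6199²) = 0.124 m²/day.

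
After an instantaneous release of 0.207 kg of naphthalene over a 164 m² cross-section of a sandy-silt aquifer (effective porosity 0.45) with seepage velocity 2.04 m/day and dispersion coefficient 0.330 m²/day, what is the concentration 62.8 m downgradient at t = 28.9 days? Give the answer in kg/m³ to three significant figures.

0.000174 kg/m³

For an instantaneous plane source, C(x,t) = M/(n_e·A·√(4πDt)) · exp(−(x−vt)²/(4Dt)), with n_e·A the pore (flow) area.
Plume center vt = 2.04 × 28.9 = 58.956 m, so the well at 62.8 m is 3.844 m downgradient of the peak.
√(4πDt) = 10.95 m, giving peak height M/(n_e·A·√(4πDt)) = 0.207/(0.45 × 164 × 10.95) = 0.0002562 kg/m³.
(x−vt)²/(4Dt) = (3.844)²/(4 × 0.330 × 28.9) = 0.3873; exp(−0.3873) = 0.6789.
C = 0.0002562 × 0.6789 = 0.000174 kg/m³.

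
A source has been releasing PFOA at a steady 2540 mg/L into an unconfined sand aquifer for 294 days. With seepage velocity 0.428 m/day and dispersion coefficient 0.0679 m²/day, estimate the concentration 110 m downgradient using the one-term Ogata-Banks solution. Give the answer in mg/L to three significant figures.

For a continuous step input, C/C₀ ≈ ½·erfc((x−vt)/(2√(Dt))).
vt = 0.428 × 294 = 125.832 m and 2√(Dt) = 2√(0.0679 × 294) = 8.936 m.
Argument (x−vt)/(2√(Dt)) = (110 − 125.832)/8.936 = -1.772; ½·erfc(-1.772) = 0.9939.
C = 2540 × 0.9939 = 2520 mg/L.

2520 mg/L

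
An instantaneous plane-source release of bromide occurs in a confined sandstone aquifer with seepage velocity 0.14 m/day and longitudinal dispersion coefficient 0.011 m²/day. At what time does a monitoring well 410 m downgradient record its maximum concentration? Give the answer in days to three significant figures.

For the 1D instantaneous-source solution, setting ∂C/∂t = 0 at fixed x gives v²t² + 2Dt − x² = 0, so t = (√(D² + v²x²) − D)/v².
√(D² + v²x²) = √(0.011² + 0.14² × 410²) = 57.40; v² = 0.0196.
t = (57.40 − 0.011)/0.0196 = 2930 days (vs. the pure-advection estimate x/v = 2930 d).

2930 days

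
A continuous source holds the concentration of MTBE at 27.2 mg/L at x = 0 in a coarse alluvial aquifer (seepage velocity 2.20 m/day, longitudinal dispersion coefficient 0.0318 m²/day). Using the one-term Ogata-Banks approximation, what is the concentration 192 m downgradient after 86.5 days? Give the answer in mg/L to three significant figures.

6.37 mg/L

For a continuous step input, C/C₀ ≈ ½·erfc((x−vt)/(2√(Dt))).
vt = 2.20 × 86.5 = 190.3 m and 2√(Dt) = 2√(0.0318 × 86.5) = 3.317 m.
Argument (x−vt)/(2√(Dt)) = (192 − 190.3)/3.317 = 0.5125; ½·erfc(0.5125) = 0.2343.
C = 27.2 × 0.2343 = 6.37 mg/L.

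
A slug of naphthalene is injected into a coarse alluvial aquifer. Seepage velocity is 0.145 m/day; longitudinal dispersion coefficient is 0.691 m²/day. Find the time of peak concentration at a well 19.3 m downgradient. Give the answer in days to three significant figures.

104 days

For the 1D instantaneous-source solution, setting ∂C/∂t = 0 at fixed x gives v²t² + 2Dt − x² = 0, so t = (√(D² + v²x²) − D)/v².
√(D² + v²x²) = √(0.691² + 0.145² × 19.3²) = 2.883; v² = 0.021025.
t = (2.883 − 0.691)/0.021025 = 104 days (vs. the pure-advection estimate x/v = 133 d).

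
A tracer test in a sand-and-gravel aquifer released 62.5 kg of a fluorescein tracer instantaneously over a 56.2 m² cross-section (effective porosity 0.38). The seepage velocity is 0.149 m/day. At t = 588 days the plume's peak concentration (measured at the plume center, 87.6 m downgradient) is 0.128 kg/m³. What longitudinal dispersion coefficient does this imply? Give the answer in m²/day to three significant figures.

At the plume center C_max = M/(n_e·A·√(4πDt)), so D = M²/(4πt·(n_e·A·C_max)²).
n_e·A·C_max = 0.38 × 56.2 × 0.128 = 2.734 kg/m.
D = 62.5²/(4π × 588 × 2.734²) = 0.0707 m²/day.

0.0707 m²/day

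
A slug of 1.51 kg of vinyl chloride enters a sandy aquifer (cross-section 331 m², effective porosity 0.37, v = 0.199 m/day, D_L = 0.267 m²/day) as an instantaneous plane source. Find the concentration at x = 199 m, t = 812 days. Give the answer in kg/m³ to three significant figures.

4.70e-05 kg/m³

For an instantaneous plane source, C(x,t) = M/(n_e·A·√(4πDt)) · exp(−(x−vt)²/(4Dt)), with n_e·A the pore (flow) area.
Plume center vt = 0.199 × 812 = 161.588 m, so the well at 199 m is 37.412 m downgradient of the peak.
√(4πDt) = 52.20 m, giving peak height M/(n_e·A·√(4πDt)) = 1.51/(0.37 × 331 × 52.20) = 0.0002362 kg/m³.
(x−vt)²/(4Dt) = (37.412)²/(4 × 0.267 × 812) = 1.614; exp(−1.614) = 0.1991.
C = 0.0002362 × 0.1991 = 4.70e-05 kg/m³.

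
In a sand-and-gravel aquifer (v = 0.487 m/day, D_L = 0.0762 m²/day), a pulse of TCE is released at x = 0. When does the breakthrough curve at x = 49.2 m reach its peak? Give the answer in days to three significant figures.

101 days

For the 1D instantaneous-source solution, setting ∂C/∂t = 0 at fixed x gives v²t² + 2Dt − x² = 0, so t = (√(D² + v²x²) − D)/v².
√(D² + v²x²) = √(0.0762² + 0.487² × 49.2²) = 23.96; v² = 0.237169.
t = (23.96 − 0.0762)/0.237169 = 101 days (vs. the pure-advection estimate x/v = 101 d).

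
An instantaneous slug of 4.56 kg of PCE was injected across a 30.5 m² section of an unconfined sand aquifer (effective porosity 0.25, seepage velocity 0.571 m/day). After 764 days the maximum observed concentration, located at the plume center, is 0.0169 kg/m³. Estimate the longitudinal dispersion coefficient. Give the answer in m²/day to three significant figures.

At the plume center C_max = M/(n_e·A·√(4πDt)), so D = M²/(4πt·(n_e·A·C_max)²).
n_e·A·C_max = 0.25 × 30.5 × 0.0169 = 0.1289 kg/m.
D = 4.56²/(4π × 764 × 0.1289²) = 0.130 m²/day.

0.130 m²/day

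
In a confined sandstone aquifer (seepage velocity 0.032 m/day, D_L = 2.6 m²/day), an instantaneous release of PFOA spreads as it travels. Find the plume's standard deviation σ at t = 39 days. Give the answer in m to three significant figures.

14.2 m

Dispersive spreading gives a Gaussian with σ² = 2Dt; advection only shifts the center.
σ = √(2 × 2.6 × 39) = 14.2 m.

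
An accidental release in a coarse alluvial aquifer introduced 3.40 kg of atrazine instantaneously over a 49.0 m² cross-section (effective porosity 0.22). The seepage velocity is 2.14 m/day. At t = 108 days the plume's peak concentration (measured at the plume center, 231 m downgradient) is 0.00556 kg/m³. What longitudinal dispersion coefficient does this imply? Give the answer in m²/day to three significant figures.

At the plume center C_max = M/(n_e·A·√(4πDt)), so D = M²/(4πt·(n_e·A·C_max)²).
n_e·A·C_max = 0.22 × 49.0 × 0.00556 = 0.05994 kg/m.
D = 3.40²/(4π × 108 × 0.05994²) = 2.37 m²/day.

2.37 m²/day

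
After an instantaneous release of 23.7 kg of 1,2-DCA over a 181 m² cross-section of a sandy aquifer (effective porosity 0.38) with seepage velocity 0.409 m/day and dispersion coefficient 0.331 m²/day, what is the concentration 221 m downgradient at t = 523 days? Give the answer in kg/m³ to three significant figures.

0.00687 kg/m³

For an instantaneous plane source, C(x,t) = M/(n_e·A·√(4πDt)) · exp(−(x−vt)²/(4Dt)), with n_e·A the pore (flow) area.
Plume center vt = 0.409 × 523 = 213.907 m, so the well at 221 m is 7.093 m downgradient of the peak.
√(4πDt) = 46.64 m, giving peak height M/(n_e·A·√(4πDt)) = 23.7/(0.38 × 181 × 46.64) = 0.007388 kg/m³.
(x−vt)²/(4Dt) = (7.093)²/(4 × 0.331 × 523) = 0.07266; exp(−0.07266) = 0.9299.
C = 0.007388 × 0.9299 = 0.00687 kg/m³.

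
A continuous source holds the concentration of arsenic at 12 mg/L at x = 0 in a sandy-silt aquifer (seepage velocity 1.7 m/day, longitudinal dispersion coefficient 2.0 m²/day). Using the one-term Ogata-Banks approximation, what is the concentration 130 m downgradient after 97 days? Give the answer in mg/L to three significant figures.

For a continuous step input, C/C₀ ≈ ½·erfc((x−vt)/(2√(Dt))).
vt = 1.7 × 97 = 164.9 m and 2√(Dt) = 2√(2.0 × 97) = 27.86 m.
Argument (x−vt)/(2√(Dt)) = (130 − 164.9)/27.86 = -1.253; ½·erfc(-1.253) = 0.9618.
C = 12 × 0.9618 = 11.5 mg/L.

11.5 mg/L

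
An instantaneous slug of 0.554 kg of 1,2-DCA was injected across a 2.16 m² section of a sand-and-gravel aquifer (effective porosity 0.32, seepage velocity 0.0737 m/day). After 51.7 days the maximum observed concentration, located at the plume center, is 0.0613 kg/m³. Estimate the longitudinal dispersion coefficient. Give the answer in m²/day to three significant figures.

0.263 m²/day

At the plume center C_max = M/(n_e·A·√(4πDt)), so D = M²/(4πt·(n_e·A·C_max)²).
n_e·A·C_max = 0.32 × 2.16 × 0.0613 = 0.04237 kg/m.
D = 0.554²/(4π × 51.7 × 0.04237²) = 0.263 m²/day.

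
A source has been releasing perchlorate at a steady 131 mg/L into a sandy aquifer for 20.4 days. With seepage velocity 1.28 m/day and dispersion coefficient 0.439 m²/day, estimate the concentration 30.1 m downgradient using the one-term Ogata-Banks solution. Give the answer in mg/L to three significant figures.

22.7 mg/L

For a continuous step input, C/C₀ ≈ ½·erfc((x−vt)/(2√(Dt))).
vt = 1.28 × 20.4 = 26.112 m and 2√(Dt) = 2√(0.439 × 20.4) = 5.985 m.
Argument (x−vt)/(2√(Dt)) = (30.1 − 26.112)/5.985 = 0.6663; ½·erfc(0.6663) = 0.1730.
C = 131 × 0.1730 = 22.7 mg/L.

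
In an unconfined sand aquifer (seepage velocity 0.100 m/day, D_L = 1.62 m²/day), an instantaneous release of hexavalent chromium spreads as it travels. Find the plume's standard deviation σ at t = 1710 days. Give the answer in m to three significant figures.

Dispersive spreading gives a Gaussian with σ² = 2Dt; advection only shifts the center.
σ = √(2 × 1.62 × 1710) = 74.4 m.

74.4 m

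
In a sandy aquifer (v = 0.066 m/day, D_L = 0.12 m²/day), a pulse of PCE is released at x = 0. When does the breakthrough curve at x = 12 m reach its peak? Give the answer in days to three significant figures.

For the 1D instantaneous-source solution, setting ∂C/∂t = 0 at fixed x gives v²t² + 2Dt − x² = 0, so t = (√(D² + v²x²) − D)/v².
√(D² + v²x²) = √(0.12² + 0.066² × 12²) = 0.8010; v² = 0.004356.
t = (0.8010 − 0.12)/0.004356 = 156 days (vs. the pure-advection estimate x/v = 182 d).

156 days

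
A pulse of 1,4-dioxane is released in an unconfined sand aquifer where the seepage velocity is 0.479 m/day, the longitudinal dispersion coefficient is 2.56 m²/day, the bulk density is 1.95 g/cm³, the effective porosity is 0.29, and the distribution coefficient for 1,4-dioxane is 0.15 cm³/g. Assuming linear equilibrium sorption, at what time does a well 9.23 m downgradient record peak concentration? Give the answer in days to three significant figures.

Retardation factor R = 1 + ρ_b·K_d/n = 1 + 1.95 × 0.15/0.29 = 2.009.
Sorption retards both mechanisms: v_R = v/R = 0.2384 m/day, D_R = D/R = 1.274 m²/day.
Peak time from v_R²t² + 2D_R t − x² = 0: t = (√(D_R² + v_R²x²) − D_R)/v_R².
√(D_R² + v_R²x²) = √(1.274² + 0.2384² × 9.23²) = 2.543; v_R² = 0.05683.
t = (2.543 − 1.274)/0.05683 = 22.3 days.

22.3 days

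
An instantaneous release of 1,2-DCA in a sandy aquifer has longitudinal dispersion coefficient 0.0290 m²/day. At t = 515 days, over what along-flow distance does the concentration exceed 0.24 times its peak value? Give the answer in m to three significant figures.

18.5 m

The plume is Gaussian with σ = √(2Dt) = √(2 × 0.0290 × 515) = 5.465 m.
C/C_peak = exp(−Δx²/(2σ²)) = 0.24 ⇒ Δx = σ·√(−2 ln 0.24) = 5.465 × 1.689 = 9.230 m.
Width = 2Δx = 18.5 m.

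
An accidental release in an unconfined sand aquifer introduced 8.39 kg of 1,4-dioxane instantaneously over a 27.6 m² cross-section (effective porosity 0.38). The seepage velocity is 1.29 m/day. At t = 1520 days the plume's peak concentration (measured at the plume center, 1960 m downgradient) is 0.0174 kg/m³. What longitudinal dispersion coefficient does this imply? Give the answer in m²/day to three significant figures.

At the plume center C_max = M/(n_e·A·√(4πDt)), so D = M²/(4πt·(n_e·A·C_max)²).
n_e·A·C_max = 0.38 × 27.6 × 0.0174 = 0.1825 kg/m.
D = 8.39²/(4π × 1520 × 0.1825²) = 0.111 m²/day.

0.111 m²/day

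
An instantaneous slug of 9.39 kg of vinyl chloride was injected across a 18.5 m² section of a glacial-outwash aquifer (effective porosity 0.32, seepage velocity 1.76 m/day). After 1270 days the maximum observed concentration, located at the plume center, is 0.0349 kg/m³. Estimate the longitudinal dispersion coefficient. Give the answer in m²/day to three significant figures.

At the plume center C_max = M/(n_e·A·√(4πDt)), so D = M²/(4πt·(n_e·A·C_max)²).
n_e·A·C_max = 0.32 × 18.5 × 0.0349 = 0.2066 kg/m.
D = 9.39²/(4π × 1270 × 0.2066²) = 0.129 m²/day.

0.129 m²/day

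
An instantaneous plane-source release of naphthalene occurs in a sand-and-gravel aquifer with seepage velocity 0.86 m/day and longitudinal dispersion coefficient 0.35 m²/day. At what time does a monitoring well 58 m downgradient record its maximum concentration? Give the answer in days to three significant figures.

For the 1D instantaneous-source solution, setting ∂C/∂t = 0 at fixed x gives v²t² + 2Dt − x² = 0, so t = (√(D² + v²x²) − D)/v².
√(D² + v²x²) = √(0.35² + 0.86² × 58²) = 49.88; v² = 0.7396.
t = (49.88 − 0.35)/0.7396 = 67.0 days (vs. the pure-advection estimate x/v = 67.4 d).

67.0 days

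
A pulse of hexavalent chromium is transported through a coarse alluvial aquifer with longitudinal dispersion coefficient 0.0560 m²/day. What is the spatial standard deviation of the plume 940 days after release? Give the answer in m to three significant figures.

Dispersive spreading gives a Gaussian with σ² = 2Dt; advection only shifts the center.
σ = √(2 × 0.0560 × 940) = 10.3 m.

10.3 m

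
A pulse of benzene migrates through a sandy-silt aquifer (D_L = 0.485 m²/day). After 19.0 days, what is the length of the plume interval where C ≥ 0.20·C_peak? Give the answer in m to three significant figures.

15.4 m

The plume is Gaussian with σ = √(2Dt) = √(2 × 0.485 × 19.0) = 4.293 m.
C/C_peak = exp(−Δx²/(2σ²)) = 0.20 ⇒ Δx = σ·√(−2 ln 0.20) = 4.293 × 1.794 = 7.702 m.
Width = 2Δx = 15.4 m.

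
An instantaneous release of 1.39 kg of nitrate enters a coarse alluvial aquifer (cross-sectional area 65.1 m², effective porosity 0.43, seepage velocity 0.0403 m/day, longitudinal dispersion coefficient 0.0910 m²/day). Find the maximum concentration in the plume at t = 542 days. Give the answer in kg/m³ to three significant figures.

0.00199 kg/m³

The peak of an instantaneous 1D plume sits at x = vt; there the Gaussian factor is 1 and C_max = M/(n_e·A·√(4πDt)), where n_e·A is the pore area the mass is dissolved in.
√(4πDt) = √(4π × 0.0910 × 542) = 24.90 m, so C_max = 1.39/(0.43 × 65.1 × 24.90) = 0.00199 kg/m³.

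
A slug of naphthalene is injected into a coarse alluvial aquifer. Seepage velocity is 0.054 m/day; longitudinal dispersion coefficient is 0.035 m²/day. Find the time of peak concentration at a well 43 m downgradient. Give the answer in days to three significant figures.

784 days

For the 1D instantaneous-source solution, setting ∂C/∂t = 0 at fixed x gives v²t² + 2Dt − x² = 0, so t = (√(D² + v²x²) − D)/v².
√(D² + v²x²) = √(0.035² + 0.054² × 43²) = 2.322; v² = 0.002916.
t = (2.322 − 0.035)/0.002916 = 784 days (vs. the pure-advection estimate x/v = 796 d).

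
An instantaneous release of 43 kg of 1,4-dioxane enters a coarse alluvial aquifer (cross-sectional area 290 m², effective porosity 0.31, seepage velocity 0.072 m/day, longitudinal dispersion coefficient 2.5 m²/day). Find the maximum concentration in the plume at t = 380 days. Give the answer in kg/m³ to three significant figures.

The peak of an instantaneous 1D plume sits at x = vt; there the Gaussian factor is 1 and C_max = M/(n_e·A·√(4πDt)), where n_e·A is the pore area the mass is dissolved in.
√(4πDt) = √(4π × 2.5 × 380) = 109.3 m, so C_max = 43/(0.31 × 290 × 109.3) = 0.00438 kg/m³.

0.00438 kg/m³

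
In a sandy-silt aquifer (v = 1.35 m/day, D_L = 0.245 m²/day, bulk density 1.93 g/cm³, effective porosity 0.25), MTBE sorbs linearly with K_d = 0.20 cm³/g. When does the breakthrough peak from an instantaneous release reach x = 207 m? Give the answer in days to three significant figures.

Retardation factor R = 1 + ρ_b·K_d/n = 1 + 1.93 × 0.20/0.25 = 2.544.
Sorption retards both mechanisms: v_R = v/R = 0.5307 m/day, D_R = D/R = 0.09631 m²/day.
Peak time from v_R²t² + 2D_R t − x² = 0: t = (√(D_R² + v_R²x²) − D_R)/v_R².
√(D_R² + v_R²x²) = √(0.09631² + 0.5307² × 207²) = 109.9; v_R² = 0.2816.
t = (109.9 − 0.09631)/0.2816 = 390 days.

390 days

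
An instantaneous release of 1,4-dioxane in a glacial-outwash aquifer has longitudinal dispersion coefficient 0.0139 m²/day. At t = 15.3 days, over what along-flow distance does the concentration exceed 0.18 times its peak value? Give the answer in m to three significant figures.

The plume is Gaussian with σ = √(2Dt) = √(2 × 0.0139 × 15.3) = 0.6522 m.
C/C_peak = exp(−Δx²/(2σ²)) = 0.18 ⇒ Δx = σ·√(−2 ln 0.18) = 0.6522 × 1.852 = 1.208 m.
Width = 2Δx = 2.42 m.

2.42 m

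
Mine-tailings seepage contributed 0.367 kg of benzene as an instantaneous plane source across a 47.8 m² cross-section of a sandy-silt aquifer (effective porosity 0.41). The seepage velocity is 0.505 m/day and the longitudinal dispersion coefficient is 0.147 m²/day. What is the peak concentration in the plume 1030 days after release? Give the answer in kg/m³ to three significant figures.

0.000429 kg/m³

The peak of an instantaneous 1D plume sits at x = vt; there the Gaussian factor is 1 and C_max = M/(n_e·A·√(4πDt)), where n_e·A is the pore area the mass is dissolved in.
√(4πDt) = √(4π × 0.147 × 1030) = 43.62 m, so C_max = 0.367/(0.41 × 47.8 × 43.62) = 0.000429 kg/m³.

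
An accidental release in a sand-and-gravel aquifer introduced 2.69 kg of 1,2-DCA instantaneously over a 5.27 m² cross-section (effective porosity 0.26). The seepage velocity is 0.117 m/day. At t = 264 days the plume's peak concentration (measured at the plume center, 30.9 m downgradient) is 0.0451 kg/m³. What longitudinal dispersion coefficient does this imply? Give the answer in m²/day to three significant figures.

At the plume center C_max = M/(n_e·A·√(4πDt)), so D = M²/(4πt·(n_e·A·C_max)²).
n_e·A·C_max = 0.26 × 5.27 × 0.0451 = 0.06180 kg/m.
D = 2.69²/(4π × 264 × 0.06180²) = 0.571 m²/day.

0.571 m²/day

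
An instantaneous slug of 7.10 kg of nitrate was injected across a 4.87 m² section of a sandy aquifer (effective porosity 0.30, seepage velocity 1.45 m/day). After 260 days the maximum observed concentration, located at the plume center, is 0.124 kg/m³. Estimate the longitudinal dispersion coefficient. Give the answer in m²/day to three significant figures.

At the plume center C_max = M/(n_e·A·√(4πDt)), so D = M²/(4πt·(n_e·A·C_max)²).
n_e·A·C_max = 0.30 × 4.87 × 0.124 = 0.1812 kg/m.
D = 7.10²/(4π × 260 × 0.1812²) = 0.470 m²/day.

0.470 m²/day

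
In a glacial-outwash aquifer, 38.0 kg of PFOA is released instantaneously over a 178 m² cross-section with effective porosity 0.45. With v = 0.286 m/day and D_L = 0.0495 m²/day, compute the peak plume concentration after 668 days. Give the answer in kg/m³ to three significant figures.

0.0233 kg/m³

The peak of an instantaneous 1D plume sits at x = vt; there the Gaussian factor is 1 and C_max = M/(n_e·A·√(4πDt)), where n_e·A is the pore area the mass is dissolved in.
√(4πDt) = √(4π × 0.0495 × 668) = 20.38 m, so C_max = 38.0/(0.45 × 178 × 20.38) = 0.0233 kg/m³.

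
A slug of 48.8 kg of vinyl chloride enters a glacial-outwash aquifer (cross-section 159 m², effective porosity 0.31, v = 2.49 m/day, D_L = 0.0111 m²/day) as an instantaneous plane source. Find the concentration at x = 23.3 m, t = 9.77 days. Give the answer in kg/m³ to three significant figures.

0.0745 kg/m³

For an instantaneous plane source, C(x,t) = M/(n_e·A·√(4πDt)) · exp(−(x−vt)²/(4Dt)), with n_e·A the pore (flow) area.
Plume center vt = 2.49 × 9.77 = 24.3273 m, so the well at 23.3 m is 1.0273 m upgradient of the peak.
√(4πDt) = 1.167 m, giving peak height M/(n_e·A·√(4πDt)) = 48.8/(0.31 × 159 × 1.167) = 0.8484 kg/m³.
(x−vt)²/(4Dt) = (-1.0273)²/(4 × 0.0111 × 9.77) = 2.433; exp(−2.433) = 0.08777.
C = 0.8484 × 0.08777 = 0.0745 kg/m³.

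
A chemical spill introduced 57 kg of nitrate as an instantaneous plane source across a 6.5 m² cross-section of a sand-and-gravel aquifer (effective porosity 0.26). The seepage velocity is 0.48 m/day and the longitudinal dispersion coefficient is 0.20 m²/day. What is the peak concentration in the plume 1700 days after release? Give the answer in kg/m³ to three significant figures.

The peak of an instantaneous 1D plume sits at x = vt; there the Gaussian factor is 1 and C_max = M/(n_e·A·√(4πDt)), where n_e·A is the pore area the mass is dissolved in.
√(4πDt) = √(4π × 0.20 × 1700) = 65.36 m, so C_max = 57/(0.26 × 6.5 × 65.36) = 0.516 kg/m³.

0.516 kg/m³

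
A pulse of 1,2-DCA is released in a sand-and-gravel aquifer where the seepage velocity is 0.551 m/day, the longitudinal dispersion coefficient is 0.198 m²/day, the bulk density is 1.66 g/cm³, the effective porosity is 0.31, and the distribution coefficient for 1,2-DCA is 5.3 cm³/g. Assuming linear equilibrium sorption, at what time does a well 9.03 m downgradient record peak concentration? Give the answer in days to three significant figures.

463 days

Retardation factor R = 1 + ρ_b·K_d/n = 1 + 1.66 × 5.3/0.31 = 29.38.
Sorption retards both mechanisms: v_R = v/R = 0.01875 m/day, D_R = D/R = 0.006739 m²/day.
Peak time from v_R²t² + 2D_R t − x² = 0: t = (√(D_R² + v_R²x²) − D_R)/v_R².
√(D_R² + v_R²x²) = √(0.006739² + 0.01875² × 9.03²) = 0.1694; v_R² = 0.0003516.
t = (0.1694 − 0.006739)/0.0003516 = 463 days.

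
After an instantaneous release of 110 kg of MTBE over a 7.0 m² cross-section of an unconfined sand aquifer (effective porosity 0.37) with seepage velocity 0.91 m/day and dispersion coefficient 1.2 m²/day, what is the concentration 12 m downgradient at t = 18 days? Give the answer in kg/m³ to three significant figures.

For an instantaneous plane source, C(x,t) = M/(n_e·A·√(4πDt)) · exp(−(x−vt)²/(4Dt)), with n_e·A the pore (flow) area.
Plume center vt = 0.91 × 18 = 16.38 m, so the well at 12 m is 4.38 m upgradient of the peak.
√(4πDt) = 16.48 m, giving peak height M/(n_e·A·√(4πDt)) = 110/(0.37 × 7.0 × 16.48) = 2.577 kg/m³.
(x−vt)²/(4Dt) = (-4.38)²/(4 × 1.2 × 18) = 0.2220; exp(−0.2220) = 0.8009.
C = 2.577 × 0.8009 = 2.06 kg/m³.

2.06 kg/m³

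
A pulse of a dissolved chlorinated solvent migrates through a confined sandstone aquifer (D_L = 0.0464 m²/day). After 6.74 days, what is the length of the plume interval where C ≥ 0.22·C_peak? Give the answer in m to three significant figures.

2.75 m

The plume is Gaussian with σ = √(2Dt) = √(2 × 0.0464 × 6.74) = 0.7909 m.
C/C_peak = exp(−Δx²/(2σ²)) = 0.22 ⇒ Δx = σ·√(−2 ln 0.22) = 0.7909 × 1.740 = 1.376 m.
Width = 2Δx = 2.75 m.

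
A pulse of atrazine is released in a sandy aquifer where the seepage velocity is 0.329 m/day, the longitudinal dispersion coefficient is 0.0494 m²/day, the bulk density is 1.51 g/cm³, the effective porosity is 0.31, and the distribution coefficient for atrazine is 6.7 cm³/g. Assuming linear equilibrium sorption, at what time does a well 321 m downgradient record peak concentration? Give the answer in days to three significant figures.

Retardation factor R = 1 + ρ_b·K_d/n = 1 + 1.51 × 6.7/0.31 = 33.64.
Sorption retards both mechanisms: v_R = v/R = 0.009780 m/day, D_R = D/R = 0.001468 m²/day.
Peak time from v_R²t² + 2D_R t − x² = 0: t = (√(D_R² + v_R²x²) − D_R)/v_R².
√(D_R² + v_R²x²) = √(0.001468² + 0.009780² × 321²) = 3.139; v_R² = 9.565e-05.
t = (3.139 − 0.001468)/9.565e-05 = 32800 days.

32800 days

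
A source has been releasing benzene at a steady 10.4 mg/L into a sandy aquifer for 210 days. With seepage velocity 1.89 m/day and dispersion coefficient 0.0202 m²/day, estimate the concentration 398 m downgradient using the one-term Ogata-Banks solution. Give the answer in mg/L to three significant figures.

For a continuous step input, C/C₀ ≈ ½·erfc((x−vt)/(2√(Dt))).
vt = 1.89 × 210 = 396.9 m and 2√(Dt) = 2√(0.0202 × 210) = 4.119 m.
Argument (x−vt)/(2√(Dt)) = (398 − 396.9)/4.119 = 0.2671; ½·erfc(0.2671) = 0.3528.
C = 10.4 × 0.3528 = 3.67 mg/L.

3.67 mg/L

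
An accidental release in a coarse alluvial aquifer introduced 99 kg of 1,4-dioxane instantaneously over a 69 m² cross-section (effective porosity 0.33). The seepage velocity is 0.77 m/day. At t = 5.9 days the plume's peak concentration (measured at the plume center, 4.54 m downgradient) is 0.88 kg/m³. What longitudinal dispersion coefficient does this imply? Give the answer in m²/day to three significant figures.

0.329 m²/day

At the plume center C_max = M/(n_e·A·√(4πDt)), so D = M²/(4πt·(n_e·A·C_max)²).
n_e·A·C_max = 0.33 × 69 × 0.88 = 20.04 kg/m.
D = 99²/(4π × 5.9 × 20.04²) = 0.329 m²/day.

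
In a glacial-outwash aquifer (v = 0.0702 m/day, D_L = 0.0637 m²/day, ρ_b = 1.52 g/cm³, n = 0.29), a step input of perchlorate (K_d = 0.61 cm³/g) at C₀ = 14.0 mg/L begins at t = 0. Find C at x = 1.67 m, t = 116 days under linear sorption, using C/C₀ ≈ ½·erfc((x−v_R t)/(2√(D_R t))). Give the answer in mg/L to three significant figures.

7.80 mg/L

Retardation factor R = 1 + ρ_b·K_d/n = 1 + 1.52 × 0.61/0.29 = 4.197.
Sorption retards both mechanisms: v_R = v/R = 0.01673 m/day, D_R = D/R = 0.01518 m²/day.
v_R·t = 0.01673 × 116 = 1.94068 m; 2√(D_R t) = 2.654 m; argument = (1.67 − 1.94068)/2.654 = -0.1020.
C = C₀ × ½·erfc(-0.1020) = 14.0 × 0.5573 = 7.80 mg/L.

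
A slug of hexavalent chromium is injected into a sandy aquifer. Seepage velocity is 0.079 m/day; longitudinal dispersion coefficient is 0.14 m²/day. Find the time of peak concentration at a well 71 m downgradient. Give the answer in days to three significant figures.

877 days

For the 1D instantaneous-source solution, setting ∂C/∂t = 0 at fixed x gives v²t² + 2Dt − x² = 0, so t = (√(D² + v²x²) − D)/v².
√(D² + v²x²) = √(0.14² + 0.079² × 71²) = 5.611; v² = 0.006241.
t = (5.611 − 0.14)/0.006241 = 877 days (vs. the pure-advection estimate x/v = 899 d).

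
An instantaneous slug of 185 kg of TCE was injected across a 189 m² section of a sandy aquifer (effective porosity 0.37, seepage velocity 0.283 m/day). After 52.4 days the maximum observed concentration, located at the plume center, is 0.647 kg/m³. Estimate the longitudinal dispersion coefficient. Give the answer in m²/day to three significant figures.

0.0254 m²/day

At the plume center C_max = M/(n_e·A·√(4πDt)), so D = M²/(4πt·(n_e·A·C_max)²).
n_e·A·C_max = 0.37 × 189 × 0.647 = 45.24 kg/m.
D = 185²/(4π × 52.4 × 45.24²) = 0.0254 m²/day.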